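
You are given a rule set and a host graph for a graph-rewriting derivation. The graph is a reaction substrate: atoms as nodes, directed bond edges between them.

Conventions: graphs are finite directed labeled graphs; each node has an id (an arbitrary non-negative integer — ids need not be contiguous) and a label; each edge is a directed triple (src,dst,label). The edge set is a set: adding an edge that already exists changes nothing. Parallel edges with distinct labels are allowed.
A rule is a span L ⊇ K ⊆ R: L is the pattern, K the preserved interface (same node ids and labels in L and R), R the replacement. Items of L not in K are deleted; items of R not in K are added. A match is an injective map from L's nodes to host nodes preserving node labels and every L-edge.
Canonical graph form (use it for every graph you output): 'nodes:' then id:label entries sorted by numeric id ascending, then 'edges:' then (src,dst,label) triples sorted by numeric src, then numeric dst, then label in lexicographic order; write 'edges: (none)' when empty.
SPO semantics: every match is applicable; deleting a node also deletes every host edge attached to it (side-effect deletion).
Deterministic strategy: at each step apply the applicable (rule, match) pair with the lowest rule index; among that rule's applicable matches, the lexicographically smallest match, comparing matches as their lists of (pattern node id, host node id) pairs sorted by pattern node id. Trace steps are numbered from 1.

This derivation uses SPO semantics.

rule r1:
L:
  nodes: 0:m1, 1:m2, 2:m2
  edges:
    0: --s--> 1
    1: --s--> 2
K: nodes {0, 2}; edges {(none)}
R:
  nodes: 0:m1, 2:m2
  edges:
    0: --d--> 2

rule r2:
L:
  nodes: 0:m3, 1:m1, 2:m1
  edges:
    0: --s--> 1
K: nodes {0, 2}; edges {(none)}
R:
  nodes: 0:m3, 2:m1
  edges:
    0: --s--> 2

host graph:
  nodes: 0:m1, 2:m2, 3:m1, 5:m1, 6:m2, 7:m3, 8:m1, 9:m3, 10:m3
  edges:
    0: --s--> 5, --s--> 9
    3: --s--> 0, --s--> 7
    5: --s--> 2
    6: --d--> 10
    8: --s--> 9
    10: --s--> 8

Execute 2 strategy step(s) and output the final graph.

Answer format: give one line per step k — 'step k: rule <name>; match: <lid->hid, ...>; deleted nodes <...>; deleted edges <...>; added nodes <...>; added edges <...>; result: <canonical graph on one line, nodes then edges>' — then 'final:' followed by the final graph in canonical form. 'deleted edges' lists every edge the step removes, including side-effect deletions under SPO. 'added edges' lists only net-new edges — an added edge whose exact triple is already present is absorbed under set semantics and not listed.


step 1: rule r2; match: 0->10, 1->8, 2->0; deleted nodes 8; deleted edges (8,9,s); (10,8,s); added nodes (none); added edges (10,0,s); result: nodes: 0:m1, 2:m2, 3:m1, 5:m1, 6:m2, 7:m3, 9:m3, 10:m3 edges: (0,5,s); (0,9,s); (3,0,s); (3,7,s); (5,2,s); (6,10,d); (10,0,s)
step 2: rule r2; match: 0->10, 1->0, 2->3; deleted nodes 0; deleted edges (0,5,s); (0,9,s); (3,0,s); (10,0,s); added nodes (none); added edges (10,3,s); result: nodes: 2:m2, 3:m1, 5:m1, 6:m2, 7:m3, 9:m3, 10:m3 edges: (3,7,s); (5,2,s); (6,10,d); (10,3,s)
final:
nodes: 2:m2, 3:m1, 5:m1, 6:m2, 7:m3, 9:m3, 10:m3
edges: (3,7,s); (5,2,s); (6,10,d); (10,3,s)


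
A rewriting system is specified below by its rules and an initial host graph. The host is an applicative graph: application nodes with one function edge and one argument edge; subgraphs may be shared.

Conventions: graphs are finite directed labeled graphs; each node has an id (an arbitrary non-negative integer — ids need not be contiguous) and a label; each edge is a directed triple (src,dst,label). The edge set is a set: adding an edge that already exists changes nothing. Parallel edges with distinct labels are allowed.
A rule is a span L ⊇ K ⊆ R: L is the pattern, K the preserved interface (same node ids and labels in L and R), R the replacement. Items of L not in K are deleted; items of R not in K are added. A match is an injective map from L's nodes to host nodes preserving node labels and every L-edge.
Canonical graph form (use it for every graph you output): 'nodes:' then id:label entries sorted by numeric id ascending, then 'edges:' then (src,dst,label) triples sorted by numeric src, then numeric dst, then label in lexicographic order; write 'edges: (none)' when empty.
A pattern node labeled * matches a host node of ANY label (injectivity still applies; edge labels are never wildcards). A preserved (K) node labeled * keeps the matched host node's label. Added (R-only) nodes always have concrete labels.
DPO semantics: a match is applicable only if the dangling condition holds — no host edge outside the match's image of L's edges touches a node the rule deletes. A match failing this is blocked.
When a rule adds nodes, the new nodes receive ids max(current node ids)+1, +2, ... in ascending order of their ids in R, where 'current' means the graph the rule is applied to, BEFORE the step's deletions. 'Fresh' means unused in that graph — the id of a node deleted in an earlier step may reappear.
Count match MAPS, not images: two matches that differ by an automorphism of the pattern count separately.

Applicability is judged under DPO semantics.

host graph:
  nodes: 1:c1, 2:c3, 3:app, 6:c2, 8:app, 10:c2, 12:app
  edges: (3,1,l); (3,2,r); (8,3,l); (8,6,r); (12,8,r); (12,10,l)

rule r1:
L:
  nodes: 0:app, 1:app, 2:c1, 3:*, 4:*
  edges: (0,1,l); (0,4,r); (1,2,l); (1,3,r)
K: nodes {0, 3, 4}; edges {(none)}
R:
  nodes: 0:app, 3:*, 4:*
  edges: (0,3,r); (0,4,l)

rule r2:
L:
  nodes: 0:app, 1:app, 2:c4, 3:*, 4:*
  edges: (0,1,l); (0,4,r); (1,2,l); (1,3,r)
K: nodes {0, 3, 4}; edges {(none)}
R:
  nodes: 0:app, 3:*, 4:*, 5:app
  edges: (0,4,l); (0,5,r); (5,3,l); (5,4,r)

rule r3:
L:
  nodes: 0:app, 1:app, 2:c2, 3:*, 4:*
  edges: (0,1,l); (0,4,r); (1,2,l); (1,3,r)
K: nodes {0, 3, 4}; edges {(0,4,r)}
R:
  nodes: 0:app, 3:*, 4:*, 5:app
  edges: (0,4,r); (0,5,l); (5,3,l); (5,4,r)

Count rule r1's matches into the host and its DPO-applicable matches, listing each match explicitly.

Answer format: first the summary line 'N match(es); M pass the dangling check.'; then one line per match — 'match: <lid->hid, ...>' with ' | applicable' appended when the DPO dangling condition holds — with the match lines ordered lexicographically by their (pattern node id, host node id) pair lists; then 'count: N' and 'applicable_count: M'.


1 match(es); 1 pass the dangling check.
match: 0->8, 1->3, 2->1, 3->2, 4->6 | applicable
count: 1
applicable_count: 1


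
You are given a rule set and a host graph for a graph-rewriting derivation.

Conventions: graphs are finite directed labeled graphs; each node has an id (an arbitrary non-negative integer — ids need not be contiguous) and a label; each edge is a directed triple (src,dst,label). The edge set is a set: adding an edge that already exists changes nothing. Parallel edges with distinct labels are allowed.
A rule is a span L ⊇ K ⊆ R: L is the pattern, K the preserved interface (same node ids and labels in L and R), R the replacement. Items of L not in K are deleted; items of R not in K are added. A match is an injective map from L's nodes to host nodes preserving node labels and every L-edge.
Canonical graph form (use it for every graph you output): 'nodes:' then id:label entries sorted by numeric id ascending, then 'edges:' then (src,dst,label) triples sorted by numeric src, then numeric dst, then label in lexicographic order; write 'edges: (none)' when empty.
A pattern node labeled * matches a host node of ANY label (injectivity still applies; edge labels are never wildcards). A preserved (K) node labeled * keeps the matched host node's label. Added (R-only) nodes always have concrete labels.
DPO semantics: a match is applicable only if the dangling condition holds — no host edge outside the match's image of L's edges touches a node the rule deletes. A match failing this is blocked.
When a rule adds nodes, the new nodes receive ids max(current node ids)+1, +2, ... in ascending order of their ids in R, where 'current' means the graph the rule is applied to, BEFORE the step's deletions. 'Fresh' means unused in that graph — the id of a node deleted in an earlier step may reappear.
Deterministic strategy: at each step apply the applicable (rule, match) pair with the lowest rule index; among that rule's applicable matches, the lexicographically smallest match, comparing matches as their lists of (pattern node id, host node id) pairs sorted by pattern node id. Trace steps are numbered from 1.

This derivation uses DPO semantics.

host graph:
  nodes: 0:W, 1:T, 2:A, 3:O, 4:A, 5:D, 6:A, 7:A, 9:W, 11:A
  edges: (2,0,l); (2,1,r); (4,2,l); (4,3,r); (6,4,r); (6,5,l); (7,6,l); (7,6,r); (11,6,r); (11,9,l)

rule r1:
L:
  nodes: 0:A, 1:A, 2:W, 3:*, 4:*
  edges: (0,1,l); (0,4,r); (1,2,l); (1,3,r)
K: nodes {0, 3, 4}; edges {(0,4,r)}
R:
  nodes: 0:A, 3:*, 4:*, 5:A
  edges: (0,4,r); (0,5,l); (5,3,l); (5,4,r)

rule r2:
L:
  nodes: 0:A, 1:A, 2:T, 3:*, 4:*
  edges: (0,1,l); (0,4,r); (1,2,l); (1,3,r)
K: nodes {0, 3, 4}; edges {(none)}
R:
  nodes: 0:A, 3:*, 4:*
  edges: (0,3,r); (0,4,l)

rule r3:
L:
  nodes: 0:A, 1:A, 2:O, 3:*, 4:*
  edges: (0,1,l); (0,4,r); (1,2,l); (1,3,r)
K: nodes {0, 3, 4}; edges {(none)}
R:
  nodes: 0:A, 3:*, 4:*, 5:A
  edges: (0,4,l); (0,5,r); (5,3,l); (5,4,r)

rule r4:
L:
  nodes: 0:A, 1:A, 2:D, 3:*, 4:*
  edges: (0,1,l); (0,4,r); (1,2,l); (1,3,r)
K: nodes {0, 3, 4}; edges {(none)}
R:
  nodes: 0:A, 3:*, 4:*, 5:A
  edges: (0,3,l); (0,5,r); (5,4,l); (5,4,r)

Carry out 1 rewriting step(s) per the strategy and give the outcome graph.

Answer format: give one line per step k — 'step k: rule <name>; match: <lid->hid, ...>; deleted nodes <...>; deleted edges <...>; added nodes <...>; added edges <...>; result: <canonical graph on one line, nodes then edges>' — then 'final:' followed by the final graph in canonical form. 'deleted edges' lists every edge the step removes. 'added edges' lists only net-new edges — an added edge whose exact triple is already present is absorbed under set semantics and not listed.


step 1: rule r1; match: 0->4, 1->2, 2->0, 3->1, 4->3; deleted nodes 0, 2; deleted edges (2,0,l); (2,1,r); (4,2,l); added nodes 12; added edges (4,12,l); (12,1,l); (12,3,r); result: nodes: 1:T, 3:O, 4:A, 5:D, 6:A, 7:A, 9:W, 11:A, 12:A edges: (4,3,r); (4,12,l); (6,4,r); (6,5,l); (7,6,l); (7,6,r); (11,6,r); (11,9,l); (12,1,l); (12,3,r)
final:
nodes: 1:T, 3:O, 4:A, 5:D, 6:A, 7:A, 9:W, 11:A, 12:A
edges: (4,3,r); (4,12,l); (6,4,r); (6,5,l); (7,6,l); (7,6,r); (11,6,r); (11,9,l); (12,1,l); (12,3,r)


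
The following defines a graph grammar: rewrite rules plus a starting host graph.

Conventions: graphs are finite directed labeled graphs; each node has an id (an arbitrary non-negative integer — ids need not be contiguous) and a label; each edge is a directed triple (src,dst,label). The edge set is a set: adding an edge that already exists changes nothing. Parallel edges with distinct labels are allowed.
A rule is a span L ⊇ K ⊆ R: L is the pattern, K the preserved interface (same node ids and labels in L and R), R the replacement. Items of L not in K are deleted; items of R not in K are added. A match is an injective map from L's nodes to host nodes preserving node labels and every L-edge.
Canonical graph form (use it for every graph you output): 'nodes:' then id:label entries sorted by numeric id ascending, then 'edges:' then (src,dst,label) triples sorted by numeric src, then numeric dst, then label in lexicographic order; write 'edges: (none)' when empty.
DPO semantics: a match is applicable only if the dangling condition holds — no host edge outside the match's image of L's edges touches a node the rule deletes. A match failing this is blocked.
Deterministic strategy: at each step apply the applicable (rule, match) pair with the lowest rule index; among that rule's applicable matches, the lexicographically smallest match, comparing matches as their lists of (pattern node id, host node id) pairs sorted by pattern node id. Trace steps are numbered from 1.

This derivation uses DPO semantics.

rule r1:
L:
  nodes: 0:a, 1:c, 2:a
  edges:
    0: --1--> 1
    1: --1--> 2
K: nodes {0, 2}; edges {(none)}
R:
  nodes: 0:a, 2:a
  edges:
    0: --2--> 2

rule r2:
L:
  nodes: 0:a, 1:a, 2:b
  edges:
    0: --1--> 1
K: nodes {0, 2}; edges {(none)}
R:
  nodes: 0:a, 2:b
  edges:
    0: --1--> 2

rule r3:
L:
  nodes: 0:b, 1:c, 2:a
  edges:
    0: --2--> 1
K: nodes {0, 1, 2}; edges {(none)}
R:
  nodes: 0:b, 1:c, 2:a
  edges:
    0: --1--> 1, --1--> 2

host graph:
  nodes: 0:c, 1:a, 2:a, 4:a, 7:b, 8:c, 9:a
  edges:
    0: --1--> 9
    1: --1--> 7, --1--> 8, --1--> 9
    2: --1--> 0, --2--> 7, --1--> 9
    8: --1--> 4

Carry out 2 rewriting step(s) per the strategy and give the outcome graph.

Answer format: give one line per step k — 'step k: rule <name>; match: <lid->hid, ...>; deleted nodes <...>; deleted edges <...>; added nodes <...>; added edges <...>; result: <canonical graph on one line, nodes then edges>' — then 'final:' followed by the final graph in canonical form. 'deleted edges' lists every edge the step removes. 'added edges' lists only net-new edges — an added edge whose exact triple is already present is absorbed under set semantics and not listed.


step 1: rule r1; match: 0->1, 1->8, 2->4; deleted nodes 8; deleted edges (1,8,1); (8,4,1); added nodes (none); added edges (1,4,2); result: nodes: 0:c, 1:a, 2:a, 4:a, 7:b, 9:a edges: (0,9,1); (1,4,2); (1,7,1); (1,9,1); (2,0,1); (2,7,2); (2,9,1)
step 2: rule r1; match: 0->2, 1->0, 2->9; deleted nodes 0; deleted edges (0,9,1); (2,0,1); added nodes (none); added edges (2,9,2); result: nodes: 1:a, 2:a, 4:a, 7:b, 9:a edges: (1,4,2); (1,7,1); (1,9,1); (2,7,2); (2,9,1); (2,9,2)
final:
nodes: 1:a, 2:a, 4:a, 7:b, 9:a
edges: (1,4,2); (1,7,1); (1,9,1); (2,7,2); (2,9,1); (2,9,2)


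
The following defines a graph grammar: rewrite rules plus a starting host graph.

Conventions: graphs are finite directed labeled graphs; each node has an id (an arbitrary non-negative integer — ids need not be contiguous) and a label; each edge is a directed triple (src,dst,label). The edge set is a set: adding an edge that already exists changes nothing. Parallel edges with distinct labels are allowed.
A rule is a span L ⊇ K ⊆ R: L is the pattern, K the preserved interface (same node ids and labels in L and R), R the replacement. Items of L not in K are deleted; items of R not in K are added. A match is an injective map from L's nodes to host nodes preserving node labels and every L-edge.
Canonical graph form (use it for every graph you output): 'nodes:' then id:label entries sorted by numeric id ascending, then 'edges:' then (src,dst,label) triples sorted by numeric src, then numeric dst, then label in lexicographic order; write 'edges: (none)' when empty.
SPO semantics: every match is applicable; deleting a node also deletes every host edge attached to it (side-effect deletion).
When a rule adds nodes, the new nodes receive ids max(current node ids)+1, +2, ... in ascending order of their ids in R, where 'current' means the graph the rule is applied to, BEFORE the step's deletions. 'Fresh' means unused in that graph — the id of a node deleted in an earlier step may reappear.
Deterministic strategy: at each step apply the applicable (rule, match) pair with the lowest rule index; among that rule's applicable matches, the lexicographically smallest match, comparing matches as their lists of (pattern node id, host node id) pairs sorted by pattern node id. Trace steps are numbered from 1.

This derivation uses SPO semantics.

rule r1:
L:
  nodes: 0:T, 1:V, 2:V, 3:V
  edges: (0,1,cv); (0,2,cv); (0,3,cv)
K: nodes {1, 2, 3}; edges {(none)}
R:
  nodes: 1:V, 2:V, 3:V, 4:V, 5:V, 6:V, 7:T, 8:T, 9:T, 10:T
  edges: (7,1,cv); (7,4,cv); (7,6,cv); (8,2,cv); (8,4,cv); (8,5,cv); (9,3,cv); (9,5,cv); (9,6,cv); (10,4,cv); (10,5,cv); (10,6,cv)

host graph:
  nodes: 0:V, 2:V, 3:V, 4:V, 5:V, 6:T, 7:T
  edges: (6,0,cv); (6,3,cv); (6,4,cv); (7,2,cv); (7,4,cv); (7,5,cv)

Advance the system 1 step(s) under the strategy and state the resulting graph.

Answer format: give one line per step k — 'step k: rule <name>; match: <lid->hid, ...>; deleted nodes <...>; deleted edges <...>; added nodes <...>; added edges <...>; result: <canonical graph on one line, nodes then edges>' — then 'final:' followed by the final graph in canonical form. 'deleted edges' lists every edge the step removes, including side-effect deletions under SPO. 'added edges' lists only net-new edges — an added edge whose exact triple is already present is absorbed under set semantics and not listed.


step 1: rule r1; match: 0->6, 1->0, 2->3, 3->4; deleted nodes 6; deleted edges (6,0,cv); (6,3,cv); (6,4,cv); added nodes 8, 9, 10, 11, 12, 13, 14; added edges (11,0,cv); (11,8,cv); (11,10,cv); (12,3,cv); (12,8,cv); (12,9,cv); (13,4,cv); (13,9,cv); (13,10,cv); (14,8,cv); (14,9,cv); (14,10,cv); result: nodes: 0:V, 2:V, 3:V, 4:V, 5:V, 7:T, 8:V, 9:V, 10:V, 11:T, 12:T, 13:T, 14:T edges: (7,2,cv); (7,4,cv); (7,5,cv); (11,0,cv); (11,8,cv); (11,10,cv); (12,3,cv); (12,8,cv); (12,9,cv); (13,4,cv); (13,9,cv); (13,10,cv); (14,8,cv); (14,9,cv); (14,10,cv)
final:
nodes: 0:V, 2:V, 3:V, 4:V, 5:V, 7:T, 8:V, 9:V, 10:V, 11:T, 12:T, 13:T, 14:T
edges: (7,2,cv); (7,4,cv); (7,5,cv); (11,0,cv); (11,8,cv); (11,10,cv); (12,3,cv); (12,8,cv); (12,9,cv); (13,4,cv); (13,9,cv); (13,10,cv); (14,8,cv); (14,9,cv); (14,10,cv)


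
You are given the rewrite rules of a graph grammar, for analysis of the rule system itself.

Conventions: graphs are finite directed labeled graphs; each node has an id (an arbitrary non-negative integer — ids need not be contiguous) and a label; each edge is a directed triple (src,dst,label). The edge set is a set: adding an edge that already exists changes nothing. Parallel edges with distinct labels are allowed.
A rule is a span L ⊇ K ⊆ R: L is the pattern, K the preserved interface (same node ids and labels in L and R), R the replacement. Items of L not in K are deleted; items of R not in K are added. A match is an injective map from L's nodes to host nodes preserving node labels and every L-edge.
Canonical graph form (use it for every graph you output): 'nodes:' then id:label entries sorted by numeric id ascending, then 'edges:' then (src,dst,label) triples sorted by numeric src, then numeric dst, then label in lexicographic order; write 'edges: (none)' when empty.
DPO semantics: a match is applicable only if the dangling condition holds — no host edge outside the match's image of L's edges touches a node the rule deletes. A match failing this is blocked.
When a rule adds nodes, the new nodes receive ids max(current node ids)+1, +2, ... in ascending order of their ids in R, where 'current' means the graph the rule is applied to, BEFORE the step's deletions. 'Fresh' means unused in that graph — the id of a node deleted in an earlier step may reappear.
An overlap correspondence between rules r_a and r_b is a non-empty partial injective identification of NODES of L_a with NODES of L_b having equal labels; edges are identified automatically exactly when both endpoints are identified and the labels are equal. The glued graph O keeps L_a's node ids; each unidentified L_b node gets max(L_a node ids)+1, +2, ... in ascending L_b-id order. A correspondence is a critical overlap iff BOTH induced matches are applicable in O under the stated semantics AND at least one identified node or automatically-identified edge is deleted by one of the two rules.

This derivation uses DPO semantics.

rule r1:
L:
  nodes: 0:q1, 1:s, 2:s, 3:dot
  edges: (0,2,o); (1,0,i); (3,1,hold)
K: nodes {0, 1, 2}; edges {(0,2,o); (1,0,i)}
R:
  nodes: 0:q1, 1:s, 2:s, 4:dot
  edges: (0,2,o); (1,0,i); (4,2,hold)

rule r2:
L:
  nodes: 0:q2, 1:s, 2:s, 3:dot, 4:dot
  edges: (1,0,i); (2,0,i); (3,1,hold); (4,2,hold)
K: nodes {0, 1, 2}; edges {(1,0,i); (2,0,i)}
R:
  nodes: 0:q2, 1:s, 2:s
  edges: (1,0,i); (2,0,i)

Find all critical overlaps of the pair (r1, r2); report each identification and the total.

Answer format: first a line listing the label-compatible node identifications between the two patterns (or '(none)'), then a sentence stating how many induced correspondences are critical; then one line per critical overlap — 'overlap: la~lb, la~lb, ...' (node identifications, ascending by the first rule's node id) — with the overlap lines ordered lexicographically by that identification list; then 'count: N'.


label-compatible node identifications between L(r1) and L(r2): 1~1, 1~2, 2~1, 2~2, 3~3, 3~4
4 of the induced correspondences are critical overlaps of r1 and r2.
overlap: 1~1, 2~2, 3~3
overlap: 1~1, 3~3
overlap: 1~2, 2~1, 3~4
overlap: 1~2, 3~4
count: 4


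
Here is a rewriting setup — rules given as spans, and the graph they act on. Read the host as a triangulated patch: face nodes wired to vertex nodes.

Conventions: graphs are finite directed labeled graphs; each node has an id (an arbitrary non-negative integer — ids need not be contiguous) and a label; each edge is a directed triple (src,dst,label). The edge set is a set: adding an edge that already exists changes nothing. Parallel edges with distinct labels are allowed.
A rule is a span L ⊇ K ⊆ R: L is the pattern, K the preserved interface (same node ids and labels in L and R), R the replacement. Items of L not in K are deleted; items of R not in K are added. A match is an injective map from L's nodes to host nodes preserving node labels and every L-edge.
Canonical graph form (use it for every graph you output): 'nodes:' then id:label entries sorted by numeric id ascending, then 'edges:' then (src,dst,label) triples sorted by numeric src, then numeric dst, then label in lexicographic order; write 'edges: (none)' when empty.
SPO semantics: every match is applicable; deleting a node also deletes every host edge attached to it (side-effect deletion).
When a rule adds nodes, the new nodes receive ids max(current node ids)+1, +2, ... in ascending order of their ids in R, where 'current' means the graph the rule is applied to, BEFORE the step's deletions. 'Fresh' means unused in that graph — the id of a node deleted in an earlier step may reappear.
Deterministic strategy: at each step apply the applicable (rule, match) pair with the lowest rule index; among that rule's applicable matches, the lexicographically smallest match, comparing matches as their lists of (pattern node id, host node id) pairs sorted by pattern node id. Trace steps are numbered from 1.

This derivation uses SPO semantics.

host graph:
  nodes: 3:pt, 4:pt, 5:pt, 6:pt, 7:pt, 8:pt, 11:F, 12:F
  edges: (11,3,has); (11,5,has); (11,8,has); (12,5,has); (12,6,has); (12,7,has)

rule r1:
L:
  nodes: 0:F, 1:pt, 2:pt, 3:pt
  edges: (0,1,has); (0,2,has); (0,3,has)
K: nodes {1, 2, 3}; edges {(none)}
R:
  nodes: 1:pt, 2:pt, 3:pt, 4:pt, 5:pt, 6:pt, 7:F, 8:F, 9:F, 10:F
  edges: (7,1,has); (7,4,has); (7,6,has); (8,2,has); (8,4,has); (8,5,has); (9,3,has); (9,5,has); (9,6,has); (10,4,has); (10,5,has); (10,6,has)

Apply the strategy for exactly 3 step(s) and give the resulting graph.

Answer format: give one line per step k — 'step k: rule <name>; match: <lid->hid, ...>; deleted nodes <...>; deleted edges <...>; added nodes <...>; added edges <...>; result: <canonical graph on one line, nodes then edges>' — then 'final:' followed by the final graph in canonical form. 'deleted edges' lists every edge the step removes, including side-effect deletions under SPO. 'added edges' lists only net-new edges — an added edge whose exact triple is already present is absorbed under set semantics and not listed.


step 1: rule r1; match: 0->11, 1->3, 2->5, 3->8; deleted nodes 11; deleted edges (11,3,has); (11,5,has); (11,8,has); added nodes 13, 14, 15, 16, 17, 18, 19; added edges (16,3,has); (16,13,has); (16,15,has); (17,5,has); (17,13,has); (17,14,has); (18,8,has); (18,14,has); (18,15,has); (19,13,has); (19,14,has); (19,15,has); result: nodes: 3:pt, 4:pt, 5:pt, 6:pt, 7:pt, 8:pt, 12:F, 13:pt, 14:pt, 15:pt, 16:F, 17:F, 18:F, 19:F edges: (12,5,has); (12,6,has); (12,7,has); (16,3,has); (16,13,has); (16,15,has); (17,5,has); (17,13,has); (17,14,has); (18,8,has); (18,14,has); (18,15,has); (19,13,has); (19,14,has); (19,15,has)
step 2: rule r1; match: 0->12, 1->5, 2->6, 3->7; deleted nodes 12; deleted edges (12,5,has); (12,6,has); (12,7,has); added nodes 20, 21, 22, 23, 24, 25, 26; added edges (23,5,has); (23,20,has); (23,22,has); (24,6,has); (24,20,has); (24,21,has); (25,7,has); (25,21,has); (25,22,has); (26,20,has); (26,21,has); (26,22,has); result: nodes: 3:pt, 4:pt, 5:pt, 6:pt, 7:pt, 8:pt, 13:pt, 14:pt, 15:pt, 16:F, 17:F, 18:F, 19:F, 20:pt, 21:pt, 22:pt, 23:F, 24:F, 25:F, 26:F edges: (16,3,has); (16,13,has); (16,15,has); (17,5,has); (17,13,has); (17,14,has); (18,8,has); (18,14,has); (18,15,has); (19,13,has); (19,14,has); (19,15,has); (23,5,has); (23,20,has); (23,22,has); (24,6,has); (24,20,has); (24,21,has); (25,7,has); (25,21,has); (25,22,has); (26,20,has); (26,21,has); (26,22,has)
step 3: rule r1; match: 0->16, 1->3, 2->13, 3->15; deleted nodes 16; deleted edges (16,3,has); (16,13,has); (16,15,has); added nodes 27, 28, 29, 30, 31, 32, 33; added edges (30,3,has); (30,27,has); (30,29,has); (31,13,has); (31,27,has); (31,28,has); (32,15,has); (32,28,has); (32,29,has); (33,27,has); (33,28,has); (33,29,has); result: nodes: 3:pt, 4:pt, 5:pt, 6:pt, 7:pt, 8:pt, 13:pt, 14:pt, 15:pt, 17:F, 18:F, 19:F, 20:pt, 21:pt, 22:pt, 23:F, 24:F, 25:F, 26:F, 27:pt, 28:pt, 29:pt, 30:F, 31:F, 32:F, 33:F edges: (17,5,has); (17,13,has); (17,14,has); (18,8,has); (18,14,has); (18,15,has); (19,13,has); (19,14,has); (19,15,has); (23,5,has); (23,20,has); (23,22,has); (24,6,has); (24,20,has); (24,21,has); (25,7,has); (25,21,has); (25,22,has); (26,20,has); (26,21,has); (26,22,has); (30,3,has); (30,27,has); (30,29,has); (31,13,has); (31,27,has); (31,28,has); (32,15,has); (32,28,has); (32,29,has); (33,27,has); (33,28,has); (33,29,has)
final:
nodes: 3:pt, 4:pt, 5:pt, 6:pt, 7:pt, 8:pt, 13:pt, 14:pt, 15:pt, 17:F, 18:F, 19:F, 20:pt, 21:pt, 22:pt, 23:F, 24:F, 25:F, 26:F, 27:pt, 28:pt, 29:pt, 30:F, 31:F, 32:F, 33:F
edges: (17,5,has); (17,13,has); (17,14,has); (18,8,has); (18,14,has); (18,15,has); (19,13,has); (19,14,has); (19,15,has); (23,5,has); (23,20,has); (23,22,has); (24,6,has); (24,20,has); (24,21,has); (25,7,has); (25,21,has); (25,22,has); (26,20,has); (26,21,has); (26,22,has); (30,3,has); (30,27,has); (30,29,has); (31,13,has); (31,27,has); (31,28,has); (32,15,has); (32,28,has); (32,29,has); (33,27,has); (33,28,has); (33,29,has)


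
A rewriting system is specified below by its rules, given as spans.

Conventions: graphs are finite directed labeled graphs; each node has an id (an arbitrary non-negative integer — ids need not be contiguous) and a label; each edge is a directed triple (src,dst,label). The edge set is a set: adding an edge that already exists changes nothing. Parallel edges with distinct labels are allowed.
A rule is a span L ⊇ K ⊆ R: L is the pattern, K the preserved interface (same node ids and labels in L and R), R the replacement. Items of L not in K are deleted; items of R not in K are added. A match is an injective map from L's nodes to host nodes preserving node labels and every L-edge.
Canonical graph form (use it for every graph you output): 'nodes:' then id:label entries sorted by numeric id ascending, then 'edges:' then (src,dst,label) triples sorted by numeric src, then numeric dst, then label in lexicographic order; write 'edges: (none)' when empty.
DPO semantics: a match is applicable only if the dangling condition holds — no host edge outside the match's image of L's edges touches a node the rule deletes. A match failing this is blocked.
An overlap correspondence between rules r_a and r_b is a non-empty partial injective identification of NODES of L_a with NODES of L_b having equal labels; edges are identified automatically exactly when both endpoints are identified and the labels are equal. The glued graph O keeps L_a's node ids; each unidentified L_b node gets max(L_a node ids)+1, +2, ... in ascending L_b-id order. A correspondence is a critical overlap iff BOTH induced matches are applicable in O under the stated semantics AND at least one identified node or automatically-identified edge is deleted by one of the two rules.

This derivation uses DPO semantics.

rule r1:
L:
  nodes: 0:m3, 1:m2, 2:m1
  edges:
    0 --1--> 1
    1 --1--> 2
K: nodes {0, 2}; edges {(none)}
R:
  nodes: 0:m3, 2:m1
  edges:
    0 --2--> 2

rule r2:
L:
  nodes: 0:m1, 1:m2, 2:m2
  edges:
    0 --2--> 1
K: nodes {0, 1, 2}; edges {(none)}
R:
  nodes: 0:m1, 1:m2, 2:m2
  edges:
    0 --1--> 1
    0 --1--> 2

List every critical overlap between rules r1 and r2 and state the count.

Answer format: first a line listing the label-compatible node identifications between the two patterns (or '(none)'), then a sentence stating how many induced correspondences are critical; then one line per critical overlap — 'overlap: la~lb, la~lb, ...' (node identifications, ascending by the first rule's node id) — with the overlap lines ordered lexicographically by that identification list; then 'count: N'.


label-compatible node identifications between L(r1) and L(r2): 1~1, 1~2, 2~0
2 of the induced correspondences are critical overlaps of r1 and r2.
overlap: 1~2
overlap: 1~2, 2~0
count: 2


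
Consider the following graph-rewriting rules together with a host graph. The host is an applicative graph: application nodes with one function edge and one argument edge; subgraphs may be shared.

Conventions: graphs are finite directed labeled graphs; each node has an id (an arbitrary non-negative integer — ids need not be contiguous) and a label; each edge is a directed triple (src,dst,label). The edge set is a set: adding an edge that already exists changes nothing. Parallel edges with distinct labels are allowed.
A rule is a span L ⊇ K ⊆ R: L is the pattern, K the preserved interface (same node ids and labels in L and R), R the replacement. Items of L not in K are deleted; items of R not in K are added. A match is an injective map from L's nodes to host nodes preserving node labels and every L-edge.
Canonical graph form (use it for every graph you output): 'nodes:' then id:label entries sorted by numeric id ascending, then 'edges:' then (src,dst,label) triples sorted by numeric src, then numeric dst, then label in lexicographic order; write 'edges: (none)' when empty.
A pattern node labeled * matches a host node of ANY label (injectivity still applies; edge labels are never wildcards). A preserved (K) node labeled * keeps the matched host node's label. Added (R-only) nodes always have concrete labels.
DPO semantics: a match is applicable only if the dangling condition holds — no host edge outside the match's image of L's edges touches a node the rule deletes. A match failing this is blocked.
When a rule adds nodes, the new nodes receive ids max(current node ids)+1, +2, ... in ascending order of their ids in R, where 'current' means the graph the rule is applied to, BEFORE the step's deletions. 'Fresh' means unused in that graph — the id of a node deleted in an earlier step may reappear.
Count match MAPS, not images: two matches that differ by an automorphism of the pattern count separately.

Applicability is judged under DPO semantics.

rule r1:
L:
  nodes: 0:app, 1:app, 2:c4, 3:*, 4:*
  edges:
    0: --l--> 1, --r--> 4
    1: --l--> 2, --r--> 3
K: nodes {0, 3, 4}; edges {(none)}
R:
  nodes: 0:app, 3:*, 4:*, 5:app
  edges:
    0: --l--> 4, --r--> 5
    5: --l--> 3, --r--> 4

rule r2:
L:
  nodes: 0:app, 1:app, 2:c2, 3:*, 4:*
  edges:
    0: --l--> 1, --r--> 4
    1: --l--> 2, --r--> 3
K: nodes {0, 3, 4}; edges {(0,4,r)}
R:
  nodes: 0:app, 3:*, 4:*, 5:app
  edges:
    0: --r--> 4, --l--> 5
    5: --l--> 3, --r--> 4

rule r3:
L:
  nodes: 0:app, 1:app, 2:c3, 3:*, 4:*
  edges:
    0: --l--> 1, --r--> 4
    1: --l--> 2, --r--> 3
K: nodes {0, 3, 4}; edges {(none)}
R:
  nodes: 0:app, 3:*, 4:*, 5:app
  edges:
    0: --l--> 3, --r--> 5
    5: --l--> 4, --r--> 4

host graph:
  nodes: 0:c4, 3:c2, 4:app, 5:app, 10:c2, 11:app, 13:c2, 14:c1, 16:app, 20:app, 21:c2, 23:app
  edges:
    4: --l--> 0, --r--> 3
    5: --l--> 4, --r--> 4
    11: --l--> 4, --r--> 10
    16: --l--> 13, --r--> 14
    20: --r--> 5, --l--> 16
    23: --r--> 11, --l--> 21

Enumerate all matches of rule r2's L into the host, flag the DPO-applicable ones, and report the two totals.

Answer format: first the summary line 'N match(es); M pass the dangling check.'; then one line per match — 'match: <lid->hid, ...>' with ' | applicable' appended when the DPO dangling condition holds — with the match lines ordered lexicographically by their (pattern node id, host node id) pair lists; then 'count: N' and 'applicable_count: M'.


1 match(es); 1 pass the dangling check.
match: 0->20, 1->16, 2->13, 3->14, 4->5 | applicable
count: 1
applicable_count: 1


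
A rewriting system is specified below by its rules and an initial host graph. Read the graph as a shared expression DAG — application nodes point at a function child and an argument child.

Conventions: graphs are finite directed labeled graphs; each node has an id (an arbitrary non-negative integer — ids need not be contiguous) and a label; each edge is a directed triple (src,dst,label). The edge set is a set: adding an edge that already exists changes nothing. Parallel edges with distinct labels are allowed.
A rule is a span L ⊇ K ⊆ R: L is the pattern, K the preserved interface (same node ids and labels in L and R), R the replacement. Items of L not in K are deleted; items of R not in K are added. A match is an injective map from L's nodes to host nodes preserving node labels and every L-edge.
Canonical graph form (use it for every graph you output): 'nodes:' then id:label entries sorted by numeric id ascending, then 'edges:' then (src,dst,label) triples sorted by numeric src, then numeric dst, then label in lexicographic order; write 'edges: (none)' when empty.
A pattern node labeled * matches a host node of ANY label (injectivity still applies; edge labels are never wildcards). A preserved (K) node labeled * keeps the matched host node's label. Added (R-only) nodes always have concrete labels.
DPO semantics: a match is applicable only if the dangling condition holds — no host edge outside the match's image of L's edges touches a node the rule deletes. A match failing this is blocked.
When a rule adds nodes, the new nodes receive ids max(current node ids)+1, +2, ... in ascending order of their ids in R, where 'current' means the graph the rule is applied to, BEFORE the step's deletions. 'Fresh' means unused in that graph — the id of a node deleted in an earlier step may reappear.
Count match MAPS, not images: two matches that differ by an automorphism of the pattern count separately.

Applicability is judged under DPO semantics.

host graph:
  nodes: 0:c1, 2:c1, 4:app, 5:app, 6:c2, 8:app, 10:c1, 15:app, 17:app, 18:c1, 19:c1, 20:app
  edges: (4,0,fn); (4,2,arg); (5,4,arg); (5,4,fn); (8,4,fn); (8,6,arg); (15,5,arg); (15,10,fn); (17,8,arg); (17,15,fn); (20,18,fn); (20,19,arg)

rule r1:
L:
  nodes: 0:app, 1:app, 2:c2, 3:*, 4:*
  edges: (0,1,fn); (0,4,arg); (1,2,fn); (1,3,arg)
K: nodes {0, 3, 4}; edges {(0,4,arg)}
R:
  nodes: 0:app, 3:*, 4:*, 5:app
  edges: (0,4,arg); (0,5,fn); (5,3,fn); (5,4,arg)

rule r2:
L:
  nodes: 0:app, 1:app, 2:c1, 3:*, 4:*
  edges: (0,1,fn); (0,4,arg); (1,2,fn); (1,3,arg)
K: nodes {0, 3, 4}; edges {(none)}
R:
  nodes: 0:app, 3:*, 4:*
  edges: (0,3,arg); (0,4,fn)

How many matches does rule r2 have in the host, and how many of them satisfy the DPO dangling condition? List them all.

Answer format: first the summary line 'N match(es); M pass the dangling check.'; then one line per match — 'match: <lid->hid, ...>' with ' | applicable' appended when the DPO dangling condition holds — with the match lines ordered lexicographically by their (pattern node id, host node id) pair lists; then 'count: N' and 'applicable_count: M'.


2 match(es); 1 pass the dangling check.
match: 0->8, 1->4, 2->0, 3->2, 4->6
match: 0->17, 1->15, 2->10, 3->5, 4->8 | applicable
count: 2
applicable_count: 1


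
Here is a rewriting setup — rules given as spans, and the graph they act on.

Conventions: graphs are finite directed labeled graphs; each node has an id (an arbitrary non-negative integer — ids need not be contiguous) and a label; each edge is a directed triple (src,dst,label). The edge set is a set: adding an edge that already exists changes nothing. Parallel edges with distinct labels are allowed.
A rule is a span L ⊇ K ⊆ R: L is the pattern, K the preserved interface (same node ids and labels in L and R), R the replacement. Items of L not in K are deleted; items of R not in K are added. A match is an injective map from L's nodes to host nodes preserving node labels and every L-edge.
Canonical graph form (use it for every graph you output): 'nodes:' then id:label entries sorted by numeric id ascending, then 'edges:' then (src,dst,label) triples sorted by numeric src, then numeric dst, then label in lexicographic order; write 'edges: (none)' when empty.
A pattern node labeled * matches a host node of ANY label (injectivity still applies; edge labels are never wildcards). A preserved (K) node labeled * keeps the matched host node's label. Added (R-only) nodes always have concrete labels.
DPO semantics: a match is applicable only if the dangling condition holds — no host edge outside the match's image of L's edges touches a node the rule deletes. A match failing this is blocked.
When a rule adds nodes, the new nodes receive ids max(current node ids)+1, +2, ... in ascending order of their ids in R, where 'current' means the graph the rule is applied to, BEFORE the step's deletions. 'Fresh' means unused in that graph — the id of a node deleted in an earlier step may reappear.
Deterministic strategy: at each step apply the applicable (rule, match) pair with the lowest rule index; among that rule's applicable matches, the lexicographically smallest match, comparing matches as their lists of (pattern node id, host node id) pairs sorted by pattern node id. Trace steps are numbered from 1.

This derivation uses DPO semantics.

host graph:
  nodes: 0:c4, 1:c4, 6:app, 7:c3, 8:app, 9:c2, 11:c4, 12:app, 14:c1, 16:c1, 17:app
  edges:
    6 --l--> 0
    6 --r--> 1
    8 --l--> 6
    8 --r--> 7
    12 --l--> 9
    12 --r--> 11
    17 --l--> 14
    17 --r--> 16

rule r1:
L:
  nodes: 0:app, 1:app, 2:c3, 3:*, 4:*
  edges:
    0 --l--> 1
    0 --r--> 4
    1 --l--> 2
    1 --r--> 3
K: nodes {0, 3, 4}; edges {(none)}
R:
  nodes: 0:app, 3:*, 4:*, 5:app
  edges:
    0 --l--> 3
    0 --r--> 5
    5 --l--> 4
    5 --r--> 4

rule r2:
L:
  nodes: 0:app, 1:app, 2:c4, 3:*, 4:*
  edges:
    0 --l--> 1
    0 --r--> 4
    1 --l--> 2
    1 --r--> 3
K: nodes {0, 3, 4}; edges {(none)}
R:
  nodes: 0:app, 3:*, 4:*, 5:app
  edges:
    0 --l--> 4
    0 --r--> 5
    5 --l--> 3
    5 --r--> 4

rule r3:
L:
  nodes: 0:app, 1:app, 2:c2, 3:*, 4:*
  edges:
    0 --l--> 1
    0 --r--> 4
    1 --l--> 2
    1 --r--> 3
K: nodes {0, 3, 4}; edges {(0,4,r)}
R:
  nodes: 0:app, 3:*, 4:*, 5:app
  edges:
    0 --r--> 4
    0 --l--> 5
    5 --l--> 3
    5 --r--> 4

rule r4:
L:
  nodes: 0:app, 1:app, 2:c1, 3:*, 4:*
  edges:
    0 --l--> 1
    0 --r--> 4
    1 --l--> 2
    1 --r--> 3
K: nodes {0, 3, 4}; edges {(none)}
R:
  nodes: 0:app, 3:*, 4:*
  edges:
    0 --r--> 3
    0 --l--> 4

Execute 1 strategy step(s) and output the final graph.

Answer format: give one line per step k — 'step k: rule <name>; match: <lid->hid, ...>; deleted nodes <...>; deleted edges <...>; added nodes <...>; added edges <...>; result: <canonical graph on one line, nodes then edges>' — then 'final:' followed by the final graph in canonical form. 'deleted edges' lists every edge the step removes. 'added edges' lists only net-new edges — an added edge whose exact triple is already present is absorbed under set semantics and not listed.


step 1: rule r2; match: 0->8, 1->6, 2->0, 3->1, 4->7; deleted nodes 0, 6; deleted edges (6,0,l); (6,1,r); (8,6,l); (8,7,r); added nodes 18; added edges (8,7,l); (8,18,r); (18,1,l); (18,7,r); result: nodes: 1:c4, 7:c3, 8:app, 9:c2, 11:c4, 12:app, 14:c1, 16:c1, 17:app, 18:app edges: (8,7,l); (8,18,r); (12,9,l); (12,11,r); (17,14,l); (17,16,r); (18,1,l); (18,7,r)
final:
nodes: 1:c4, 7:c3, 8:app, 9:c2, 11:c4, 12:app, 14:c1, 16:c1, 17:app, 18:app
edges: (8,7,l); (8,18,r); (12,9,l); (12,11,r); (17,14,l); (17,16,r); (18,1,l); (18,7,r)


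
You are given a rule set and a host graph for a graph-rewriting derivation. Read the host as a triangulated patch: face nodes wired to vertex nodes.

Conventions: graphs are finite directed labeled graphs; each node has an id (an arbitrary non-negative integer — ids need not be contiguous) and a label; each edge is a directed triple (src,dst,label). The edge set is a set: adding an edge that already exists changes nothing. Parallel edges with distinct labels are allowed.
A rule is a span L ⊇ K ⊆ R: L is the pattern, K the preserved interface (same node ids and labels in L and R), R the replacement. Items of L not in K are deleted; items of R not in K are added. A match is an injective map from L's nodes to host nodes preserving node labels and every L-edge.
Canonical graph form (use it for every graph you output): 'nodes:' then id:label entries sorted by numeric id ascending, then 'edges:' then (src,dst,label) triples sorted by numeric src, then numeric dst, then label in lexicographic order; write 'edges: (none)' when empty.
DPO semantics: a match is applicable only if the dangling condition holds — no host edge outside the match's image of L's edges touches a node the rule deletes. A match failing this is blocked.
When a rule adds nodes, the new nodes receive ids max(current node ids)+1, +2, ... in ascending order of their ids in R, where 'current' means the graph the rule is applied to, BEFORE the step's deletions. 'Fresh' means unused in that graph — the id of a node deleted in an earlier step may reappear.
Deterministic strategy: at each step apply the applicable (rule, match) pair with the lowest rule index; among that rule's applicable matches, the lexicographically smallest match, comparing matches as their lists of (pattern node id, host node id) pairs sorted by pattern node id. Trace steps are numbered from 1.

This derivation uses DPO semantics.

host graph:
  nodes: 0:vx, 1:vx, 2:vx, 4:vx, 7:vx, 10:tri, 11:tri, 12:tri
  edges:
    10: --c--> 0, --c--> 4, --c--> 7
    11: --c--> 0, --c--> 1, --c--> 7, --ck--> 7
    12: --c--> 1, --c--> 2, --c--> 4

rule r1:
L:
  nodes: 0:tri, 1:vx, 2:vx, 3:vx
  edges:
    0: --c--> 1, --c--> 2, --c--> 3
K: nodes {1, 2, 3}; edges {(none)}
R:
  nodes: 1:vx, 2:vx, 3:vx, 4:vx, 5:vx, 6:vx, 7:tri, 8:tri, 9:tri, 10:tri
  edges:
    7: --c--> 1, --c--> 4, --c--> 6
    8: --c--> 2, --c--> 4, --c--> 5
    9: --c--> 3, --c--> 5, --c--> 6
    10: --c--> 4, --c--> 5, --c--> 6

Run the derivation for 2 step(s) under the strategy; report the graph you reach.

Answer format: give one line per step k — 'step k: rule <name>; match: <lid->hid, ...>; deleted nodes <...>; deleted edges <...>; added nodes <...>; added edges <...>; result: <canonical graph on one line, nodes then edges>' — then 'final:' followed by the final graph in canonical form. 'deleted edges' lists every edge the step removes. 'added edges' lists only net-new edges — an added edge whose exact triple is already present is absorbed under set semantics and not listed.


step 1: rule r1; match: 0->10, 1->0, 2->4, 3->7; deleted nodes 10; deleted edges (10,0,c); (10,4,c); (10,7,c); added nodes 13, 14, 15, 16, 17, 18, 19; added edges (16,0,c); (16,13,c); (16,15,c); (17,4,c); (17,13,c); (17,14,c); (18,7,c); (18,14,c); (18,15,c); (19,13,c); (19,14,c); (19,15,c); result: nodes: 0:vx, 1:vx, 2:vx, 4:vx, 7:vx, 11:tri, 12:tri, 13:vx, 14:vx, 15:vx, 16:tri, 17:tri, 18:tri, 19:tri edges: (11,0,c); (11,1,c); (11,7,c); (11,7,ck); (12,1,c); (12,2,c); (12,4,c); (16,0,c); (16,13,c); (16,15,c); (17,4,c); (17,13,c); (17,14,c); (18,7,c); (18,14,c); (18,15,c); (19,13,c); (19,14,c); (19,15,c)
step 2: rule r1; match: 0->12, 1->1, 2->2, 3->4; deleted nodes 12; deleted edges (12,1,c); (12,2,c); (12,4,c); added nodes 20, 21, 22, 23, 24, 25, 26; added edges (23,1,c); (23,20,c); (23,22,c); (24,2,c); (24,20,c); (24,21,c); (25,4,c); (25,21,c); (25,22,c); (26,20,c); (26,21,c); (26,22,c); result: nodes: 0:vx, 1:vx, 2:vx, 4:vx, 7:vx, 11:tri, 13:vx, 14:vx, 15:vx, 16:tri, 17:tri, 18:tri, 19:tri, 20:vx, 21:vx, 22:vx, 23:tri, 24:tri, 25:tri, 26:tri edges: (11,0,c); (11,1,c); (11,7,c); (11,7,ck); (16,0,c); (16,13,c); (16,15,c); (17,4,c); (17,13,c); (17,14,c); (18,7,c); (18,14,c); (18,15,c); (19,13,c); (19,14,c); (19,15,c); (23,1,c); (23,20,c); (23,22,c); (24,2,c); (24,20,c); (24,21,c); (25,4,c); (25,21,c); (25,22,c); (26,20,c); (26,21,c); (26,22,c)
final:
nodes: 0:vx, 1:vx, 2:vx, 4:vx, 7:vx, 11:tri, 13:vx, 14:vx, 15:vx, 16:tri, 17:tri, 18:tri, 19:tri, 20:vx, 21:vx, 22:vx, 23:tri, 24:tri, 25:tri, 26:tri
edges: (11,0,c); (11,1,c); (11,7,c); (11,7,ck); (16,0,c); (16,13,c); (16,15,c); (17,4,c); (17,13,c); (17,14,c); (18,7,c); (18,14,c); (18,15,c); (19,13,c); (19,14,c); (19,15,c); (23,1,c); (23,20,c); (23,22,c); (24,2,c); (24,20,c); (24,21,c); (25,4,c); (25,21,c); (25,22,c); (26,20,c); (26,21,c); (26,22,c)
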